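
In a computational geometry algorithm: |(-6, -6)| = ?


|u| = sqrt((-6)^2 + (-6)^2) = sqrt(72) = 8.4853

8.4853


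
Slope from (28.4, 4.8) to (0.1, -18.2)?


slope = (y2-y1)/(x2-x1) = ((-18.2)-4.8)/(0.1-28.4) = (-23)/(-28.3) = 0.8127

0.8127


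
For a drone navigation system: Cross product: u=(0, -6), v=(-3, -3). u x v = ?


u x v = u_x*v_y - u_y*v_x = 0*(-3) - (-6)*(-3)
= 0 - 18 = -18

-18


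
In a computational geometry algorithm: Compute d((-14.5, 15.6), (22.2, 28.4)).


dx=36.7, dy=12.8
d^2 = 36.7^2 + 12.8^2 = 1510.73
d = sqrt(1510.73) = 38.8681

38.8681


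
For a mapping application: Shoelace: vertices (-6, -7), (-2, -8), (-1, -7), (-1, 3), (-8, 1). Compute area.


Shoelace sum: ((-6)*(-8) - (-2)*(-7)) + ((-2)*(-7) - (-1)*(-8)) + ((-1)*3 - (-1)*(-7)) + ((-1)*1 - (-8)*3) + ((-8)*(-7) - (-6)*1)
= 115
Area = |115|/2 = 57.5

57.5


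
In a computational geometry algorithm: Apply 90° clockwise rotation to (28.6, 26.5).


90° CW: (x,y) -> (y, -x)
(28.6,26.5) -> (26.5, -28.6)

(26.5, -28.6)


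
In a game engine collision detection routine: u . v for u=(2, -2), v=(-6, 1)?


u . v = u_x*v_x + u_y*v_y = 2*(-6) + (-2)*1
= (-12) + (-2) = -14

-14


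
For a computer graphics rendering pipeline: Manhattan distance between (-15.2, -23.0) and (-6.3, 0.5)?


|(-15.2)-(-6.3)| + |(-23)-0.5| = 8.9 + 23.5 = 32.4

32.4


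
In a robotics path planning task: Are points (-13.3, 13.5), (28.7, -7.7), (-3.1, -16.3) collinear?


Cross product: (28.7-(-13.3))*((-16.3)-13.5) - ((-7.7)-13.5)*((-3.1)-(-13.3))
= -1035.36

No, not collinear


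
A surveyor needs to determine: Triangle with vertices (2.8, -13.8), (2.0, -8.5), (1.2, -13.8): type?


Side lengths squared: AB^2=28.73, BC^2=28.73, CA^2=2.56
Sorted: [2.56, 28.73, 28.73]
By sides: Isosceles, By angles: Acute

Isosceles, Acute


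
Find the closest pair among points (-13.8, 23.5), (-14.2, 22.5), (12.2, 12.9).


d(P0,P1) = 1.077, d(P0,P2) = 28.0777, d(P1,P2) = 28.0913
Closest: P0 and P1

Closest pair: (-13.8, 23.5) and (-14.2, 22.5), distance = 1.077


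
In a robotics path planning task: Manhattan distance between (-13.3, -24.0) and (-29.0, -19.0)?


|(-13.3)-(-29)| + |(-24)-(-19)| = 15.7 + 5 = 20.7

20.7


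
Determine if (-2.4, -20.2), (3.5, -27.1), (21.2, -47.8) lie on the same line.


Cross product: (3.5-(-2.4))*((-47.8)-(-20.2)) - ((-27.1)-(-20.2))*(21.2-(-2.4))
= 0

Yes, collinear


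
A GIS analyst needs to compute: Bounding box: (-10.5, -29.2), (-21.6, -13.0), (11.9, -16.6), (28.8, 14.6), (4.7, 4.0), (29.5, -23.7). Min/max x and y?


x range: [-21.6, 29.5]
y range: [-29.2, 14.6]
Bounding box: (-21.6,-29.2) to (29.5,14.6)

(-21.6,-29.2) to (29.5,14.6)


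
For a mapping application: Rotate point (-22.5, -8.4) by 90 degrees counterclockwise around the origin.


90° CCW: (x,y) -> (-y, x)
(-22.5,-8.4) -> (8.4, -22.5)

(8.4, -22.5)


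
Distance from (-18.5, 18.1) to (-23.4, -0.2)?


dx=-4.9, dy=-18.3
d^2 = (-4.9)^2 + (-18.3)^2 = 358.9
d = sqrt(358.9) = 18.9447

18.9447


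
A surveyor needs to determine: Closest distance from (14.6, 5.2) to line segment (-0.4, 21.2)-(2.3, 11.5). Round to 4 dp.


Project P onto AB: t = 1 (clamped to [0,1])
Closest point on segment: (2.3, 11.5)
Distance: 13.8196

13.8196


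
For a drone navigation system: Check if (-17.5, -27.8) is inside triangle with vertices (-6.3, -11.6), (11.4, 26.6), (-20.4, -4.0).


Cross products: AB x AP = 141.1, BC x BP = 845.58, CA x CP = -313.54
All same sign? no

No, outside


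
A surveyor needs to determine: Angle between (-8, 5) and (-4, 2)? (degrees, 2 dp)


u.v = 42, |u| = sqrt(89) = 9.434, |v| = sqrt(20) = 4.4721
cos(theta) = u.v/(|u||v|) = 42/sqrt(1780) = 0.995495
theta = acos(0.995495) = 5.44 degrees

5.44 degrees


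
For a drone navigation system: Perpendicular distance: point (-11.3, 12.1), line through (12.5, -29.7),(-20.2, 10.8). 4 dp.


|cross product| = 402.96
|line direction| = sqrt(2709.54) = 52.0532
Distance = 402.96/sqrt(2709.54) = 7.7413

7.7413


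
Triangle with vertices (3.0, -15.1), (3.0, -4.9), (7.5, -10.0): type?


Side lengths squared: AB^2=104.04, BC^2=46.26, CA^2=46.26
Sorted: [46.26, 46.26, 104.04]
By sides: Isosceles, By angles: Obtuse

Isosceles, Obtuse


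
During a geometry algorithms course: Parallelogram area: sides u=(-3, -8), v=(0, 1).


|u x v| = |(-3)*1 - (-8)*0|
= |(-3) - 0| = 3

3


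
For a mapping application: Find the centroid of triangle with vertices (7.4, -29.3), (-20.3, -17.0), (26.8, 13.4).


Centroid = ((x_A+x_B+x_C)/3, (y_A+y_B+y_C)/3)
= ((7.4+(-20.3)+26.8)/3, ((-29.3)+(-17)+13.4)/3)
= (4.6333, -10.9667)

(4.6333, -10.9667)


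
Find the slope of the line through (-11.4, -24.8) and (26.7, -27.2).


slope = (y2-y1)/(x2-x1) = ((-27.2)-(-24.8))/(26.7-(-11.4)) = (-2.4)/38.1 = -0.063

-0.063


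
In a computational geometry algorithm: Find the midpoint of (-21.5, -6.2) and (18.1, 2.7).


M = (((-21.5)+18.1)/2, ((-6.2)+2.7)/2)
= (-1.7, -1.75)

(-1.7, -1.75)


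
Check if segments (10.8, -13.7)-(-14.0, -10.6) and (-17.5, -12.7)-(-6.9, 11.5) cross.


Cross products: d1=-695.46, d2=-62.44, d3=62.93, d4=-570.09
d1*d2 < 0 and d3*d4 < 0? no

No, they don't intersect


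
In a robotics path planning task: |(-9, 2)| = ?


|u| = sqrt((-9)^2 + 2^2) = sqrt(85) = 9.2195

9.2195


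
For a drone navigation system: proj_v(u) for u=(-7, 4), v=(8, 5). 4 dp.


u.v = -36, |v| = sqrt(89) = 9.434
Scalar projection = u.v / |v| = -36 / sqrt(89) = -3.816

-3.816


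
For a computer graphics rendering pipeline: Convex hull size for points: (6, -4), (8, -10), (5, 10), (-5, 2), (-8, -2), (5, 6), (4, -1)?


Convex hull vertices (CCW): (-8, -2), (8, -10), (5, 10), (-5, 2)
Count = 4

4


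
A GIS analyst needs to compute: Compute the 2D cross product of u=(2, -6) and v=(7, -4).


u x v = u_x*v_y - u_y*v_x = 2*(-4) - (-6)*7
= (-8) - (-42) = 34

34


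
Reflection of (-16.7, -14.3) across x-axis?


Reflection over x-axis: (x,y) -> (x,-y)
(-16.7, -14.3) -> (-16.7, 14.3)

(-16.7, 14.3)


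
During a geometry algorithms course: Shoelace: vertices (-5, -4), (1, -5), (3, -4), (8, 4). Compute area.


Shoelace sum: ((-5)*(-5) - 1*(-4)) + (1*(-4) - 3*(-5)) + (3*4 - 8*(-4)) + (8*(-4) - (-5)*4)
= 72
Area = |72|/2 = 36

36


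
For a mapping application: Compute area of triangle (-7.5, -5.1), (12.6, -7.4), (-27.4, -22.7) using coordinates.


Area = |x_A(y_B-y_C) + x_B(y_C-y_A) + x_C(y_A-y_B)|/2
= |(-114.75) + (-221.76) + (-63.02)|/2
= 399.53/2 = 199.765

199.765


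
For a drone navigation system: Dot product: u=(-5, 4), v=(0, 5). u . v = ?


u . v = u_x*v_x + u_y*v_y = (-5)*0 + 4*5
= 0 + 20 = 20

20


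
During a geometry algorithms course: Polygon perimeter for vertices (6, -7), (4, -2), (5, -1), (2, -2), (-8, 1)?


Sides: (6, -7)->(4, -2): sqrt(29) = 5.385165, (4, -2)->(5, -1): sqrt(2) = 1.414214, (5, -1)->(2, -2): sqrt(10) = 3.162278, (2, -2)->(-8, 1): sqrt(109) = 10.440307, (-8, 1)->(6, -7): sqrt(260) = 16.124515
Sum = 36.526479
Perimeter = 36.5265

36.5265


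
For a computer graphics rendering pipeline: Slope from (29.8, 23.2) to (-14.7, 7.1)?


slope = (y2-y1)/(x2-x1) = (7.1-23.2)/((-14.7)-29.8) = (-16.1)/(-44.5) = 0.3618

0.3618


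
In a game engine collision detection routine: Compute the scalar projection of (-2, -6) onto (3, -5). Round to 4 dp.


u.v = 24, |v| = sqrt(34) = 5.831
Scalar projection = u.v / |v| = 24 / sqrt(34) = 4.116

4.116


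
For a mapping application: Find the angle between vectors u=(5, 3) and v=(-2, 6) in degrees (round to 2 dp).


u.v = 8, |u| = sqrt(34) = 5.831, |v| = sqrt(40) = 6.3246
cos(theta) = u.v/(|u||v|) = 8/sqrt(1360) = 0.21693
theta = acos(0.21693) = 77.47 degrees

77.47 degrees


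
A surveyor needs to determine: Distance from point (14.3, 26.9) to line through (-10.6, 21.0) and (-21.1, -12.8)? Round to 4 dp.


|cross product| = 779.67
|line direction| = sqrt(1252.69) = 35.3934
Distance = 779.67/sqrt(1252.69) = 22.0287

22.0287


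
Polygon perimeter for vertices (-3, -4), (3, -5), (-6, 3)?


Sides: (-3, -4)->(3, -5): sqrt(37) = 6.082763, (3, -5)->(-6, 3): sqrt(145) = 12.041595, (-6, 3)->(-3, -4): sqrt(58) = 7.615773
Sum = 25.740131
Perimeter = 25.7401

25.7401


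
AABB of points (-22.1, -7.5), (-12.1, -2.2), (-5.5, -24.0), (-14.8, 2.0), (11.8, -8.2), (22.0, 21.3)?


x range: [-22.1, 22]
y range: [-24, 21.3]
Bounding box: (-22.1,-24) to (22,21.3)

(-22.1,-24) to (22,21.3)


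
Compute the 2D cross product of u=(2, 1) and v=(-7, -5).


u x v = u_x*v_y - u_y*v_x = 2*(-5) - 1*(-7)
= (-10) - (-7) = -3

-3


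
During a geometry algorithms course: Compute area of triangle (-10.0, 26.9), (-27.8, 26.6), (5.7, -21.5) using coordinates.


Area = |x_A(y_B-y_C) + x_B(y_C-y_A) + x_C(y_A-y_B)|/2
= |(-481) + 1345.52 + 1.71|/2
= 866.23/2 = 433.115

433.115


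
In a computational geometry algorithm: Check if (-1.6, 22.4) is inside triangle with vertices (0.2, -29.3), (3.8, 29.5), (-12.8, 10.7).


Cross products: AB x AP = 291.96, BC x BP = 16.34, CA x CP = 600.1
All same sign? yes

Yes, inside


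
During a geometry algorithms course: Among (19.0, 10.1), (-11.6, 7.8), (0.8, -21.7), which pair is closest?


d(P0,P1) = 30.6863, d(P0,P2) = 36.6399, d(P1,P2) = 32.0002
Closest: P0 and P1

Closest pair: (19.0, 10.1) and (-11.6, 7.8), distance = 30.6863


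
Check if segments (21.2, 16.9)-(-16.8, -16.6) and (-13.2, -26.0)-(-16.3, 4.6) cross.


Cross products: d1=-1185.63, d2=81.02, d3=477.8, d4=-788.85
d1*d2 < 0 and d3*d4 < 0? yes

Yes, they intersect


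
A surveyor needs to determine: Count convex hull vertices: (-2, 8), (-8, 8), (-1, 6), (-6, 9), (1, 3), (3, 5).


Convex hull vertices (CCW): (-8, 8), (1, 3), (3, 5), (-2, 8), (-6, 9)
Count = 5

5


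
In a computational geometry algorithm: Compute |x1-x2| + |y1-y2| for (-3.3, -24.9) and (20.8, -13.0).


|(-3.3)-20.8| + |(-24.9)-(-13)| = 24.1 + 11.9 = 36

36


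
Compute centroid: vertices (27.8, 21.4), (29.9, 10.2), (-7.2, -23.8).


Centroid = ((x_A+x_B+x_C)/3, (y_A+y_B+y_C)/3)
= ((27.8+29.9+(-7.2))/3, (21.4+10.2+(-23.8))/3)
= (16.8333, 2.6)

(16.8333, 2.6)


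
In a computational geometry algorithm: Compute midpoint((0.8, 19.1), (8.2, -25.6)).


M = ((0.8+8.2)/2, (19.1+(-25.6))/2)
= (4.5, -3.25)

(4.5, -3.25)


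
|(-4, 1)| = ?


|u| = sqrt((-4)^2 + 1^2) = sqrt(17) = 4.1231

4.1231


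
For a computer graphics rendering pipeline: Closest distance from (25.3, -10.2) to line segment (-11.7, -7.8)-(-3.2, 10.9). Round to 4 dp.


Project P onto AB: t = 0.639 (clamped to [0,1])
Closest point on segment: (-6.2685, 4.1493)
Distance: 34.6767

34.6767


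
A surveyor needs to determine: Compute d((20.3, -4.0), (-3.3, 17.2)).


dx=-23.6, dy=21.2
d^2 = (-23.6)^2 + 21.2^2 = 1006.4
d = sqrt(1006.4) = 31.7238

31.7238


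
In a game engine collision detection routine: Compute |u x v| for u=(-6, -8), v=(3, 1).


|u x v| = |(-6)*1 - (-8)*3|
= |(-6) - (-24)| = 18

18


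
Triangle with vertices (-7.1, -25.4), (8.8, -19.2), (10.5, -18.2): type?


Side lengths squared: AB^2=291.25, BC^2=3.89, CA^2=361.6
Sorted: [3.89, 291.25, 361.6]
By sides: Scalene, By angles: Obtuse

Scalene, Obtuse


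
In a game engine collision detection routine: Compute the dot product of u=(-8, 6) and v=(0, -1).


u . v = u_x*v_x + u_y*v_y = (-8)*0 + 6*(-1)
= 0 + (-6) = -6

-6


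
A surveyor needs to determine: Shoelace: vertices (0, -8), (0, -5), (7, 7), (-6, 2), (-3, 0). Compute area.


Shoelace sum: (0*(-5) - 0*(-8)) + (0*7 - 7*(-5)) + (7*2 - (-6)*7) + ((-6)*0 - (-3)*2) + ((-3)*(-8) - 0*0)
= 121
Area = |121|/2 = 60.5

60.5


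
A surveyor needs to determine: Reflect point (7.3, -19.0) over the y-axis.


Reflection over y-axis: (x,y) -> (-x,y)
(7.3, -19) -> (-7.3, -19)

(-7.3, -19)


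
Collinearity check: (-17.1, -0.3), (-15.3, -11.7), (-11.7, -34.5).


Cross product: ((-15.3)-(-17.1))*((-34.5)-(-0.3)) - ((-11.7)-(-0.3))*((-11.7)-(-17.1))
= 0

Yes, collinear


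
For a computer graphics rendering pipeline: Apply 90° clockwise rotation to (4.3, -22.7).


90° CW: (x,y) -> (y, -x)
(4.3,-22.7) -> (-22.7, -4.3)

(-22.7, -4.3)


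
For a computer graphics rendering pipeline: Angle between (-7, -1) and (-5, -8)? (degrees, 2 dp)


u.v = 43, |u| = sqrt(50) = 7.0711, |v| = sqrt(89) = 9.434
cos(theta) = u.v/(|u||v|) = 43/sqrt(4450) = 0.644597
theta = acos(0.644597) = 49.86 degrees

49.86 degrees


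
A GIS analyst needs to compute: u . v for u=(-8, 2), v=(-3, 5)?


u . v = u_x*v_x + u_y*v_y = (-8)*(-3) + 2*5
= 24 + 10 = 34

34


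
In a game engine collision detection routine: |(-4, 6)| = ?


|u| = sqrt((-4)^2 + 6^2) = sqrt(52) = 7.2111

7.2111


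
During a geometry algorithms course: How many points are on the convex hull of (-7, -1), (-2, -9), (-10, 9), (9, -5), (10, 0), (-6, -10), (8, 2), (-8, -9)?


Convex hull vertices (CCW): (-10, 9), (-8, -9), (-6, -10), (-2, -9), (9, -5), (10, 0), (8, 2)
Count = 7

7


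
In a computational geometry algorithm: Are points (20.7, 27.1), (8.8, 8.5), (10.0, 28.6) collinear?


Cross product: (8.8-20.7)*(28.6-27.1) - (8.5-27.1)*(10-20.7)
= -216.87

No, not collinear


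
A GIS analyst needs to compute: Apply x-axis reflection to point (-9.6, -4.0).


Reflection over x-axis: (x,y) -> (x,-y)
(-9.6, -4) -> (-9.6, 4)

(-9.6, 4)


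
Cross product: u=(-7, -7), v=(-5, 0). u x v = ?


u x v = u_x*v_y - u_y*v_x = (-7)*0 - (-7)*(-5)
= 0 - 35 = -35

-35


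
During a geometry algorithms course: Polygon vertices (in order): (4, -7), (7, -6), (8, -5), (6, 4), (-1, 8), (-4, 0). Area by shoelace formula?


Shoelace sum: (4*(-6) - 7*(-7)) + (7*(-5) - 8*(-6)) + (8*4 - 6*(-5)) + (6*8 - (-1)*4) + ((-1)*0 - (-4)*8) + ((-4)*(-7) - 4*0)
= 212
Area = |212|/2 = 106

106


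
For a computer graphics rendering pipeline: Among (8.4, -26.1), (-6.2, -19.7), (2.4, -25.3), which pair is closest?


d(P0,P1) = 15.9411, d(P0,P2) = 6.0531, d(P1,P2) = 10.2626
Closest: P0 and P2

Closest pair: (8.4, -26.1) and (2.4, -25.3), distance = 6.0531


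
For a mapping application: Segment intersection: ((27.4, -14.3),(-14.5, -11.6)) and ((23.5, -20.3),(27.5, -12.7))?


Cross products: d1=-5.64, d2=323.6, d3=261.93, d4=-67.31
d1*d2 < 0 and d3*d4 < 0? yes

Yes, they intersect


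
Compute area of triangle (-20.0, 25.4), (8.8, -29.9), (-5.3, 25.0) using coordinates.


Area = |x_A(y_B-y_C) + x_B(y_C-y_A) + x_C(y_A-y_B)|/2
= |1098 + (-3.52) + (-293.09)|/2
= 801.39/2 = 400.695

400.695


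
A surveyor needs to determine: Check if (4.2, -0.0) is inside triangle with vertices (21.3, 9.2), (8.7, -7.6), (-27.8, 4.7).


Cross products: AB x AP = -171.36, BC x BP = -222.05, CA x CP = -374.77
All same sign? yes

Yes, inside


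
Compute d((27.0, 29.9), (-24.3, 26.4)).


dx=-51.3, dy=-3.5
d^2 = (-51.3)^2 + (-3.5)^2 = 2643.94
d = sqrt(2643.94) = 51.4193

51.4193


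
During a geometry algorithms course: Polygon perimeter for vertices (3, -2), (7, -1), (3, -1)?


Sides: (3, -2)->(7, -1): sqrt(17) = 4.123106, (7, -1)->(3, -1): sqrt(16) = 4, (3, -1)->(3, -2): sqrt(1) = 1
Sum = 9.123106
Perimeter = 9.1231

9.1231


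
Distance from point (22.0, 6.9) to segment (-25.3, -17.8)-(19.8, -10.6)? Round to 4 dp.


Project P onto AB: t = 1 (clamped to [0,1])
Closest point on segment: (19.8, -10.6)
Distance: 17.6377

17.6377


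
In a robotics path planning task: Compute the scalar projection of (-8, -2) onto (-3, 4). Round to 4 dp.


u.v = 16, |v| = sqrt(25) = 5
Scalar projection = u.v / |v| = 16 / sqrt(25) = 3.2

3.2


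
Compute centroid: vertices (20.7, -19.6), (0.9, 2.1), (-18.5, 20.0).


Centroid = ((x_A+x_B+x_C)/3, (y_A+y_B+y_C)/3)
= ((20.7+0.9+(-18.5))/3, ((-19.6)+2.1+20)/3)
= (1.0333, 0.8333)

(1.0333, 0.8333)


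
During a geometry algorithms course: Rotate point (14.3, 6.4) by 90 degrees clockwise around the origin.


90° CW: (x,y) -> (y, -x)
(14.3,6.4) -> (6.4, -14.3)

(6.4, -14.3)


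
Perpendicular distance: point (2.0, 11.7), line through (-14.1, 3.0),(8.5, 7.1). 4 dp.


|cross product| = 130.61
|line direction| = sqrt(527.57) = 22.9689
Distance = 130.61/sqrt(527.57) = 5.6864

5.6864


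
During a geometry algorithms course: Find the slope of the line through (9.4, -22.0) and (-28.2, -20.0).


slope = (y2-y1)/(x2-x1) = ((-20)-(-22))/((-28.2)-9.4) = 2/(-37.6) = -0.0532

-0.0532


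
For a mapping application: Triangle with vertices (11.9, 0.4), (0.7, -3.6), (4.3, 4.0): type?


Side lengths squared: AB^2=141.44, BC^2=70.72, CA^2=70.72
Sorted: [70.72, 70.72, 141.44]
By sides: Isosceles, By angles: Right

Isosceles, Right


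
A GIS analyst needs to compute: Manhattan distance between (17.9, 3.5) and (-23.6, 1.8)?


|17.9-(-23.6)| + |3.5-1.8| = 41.5 + 1.7 = 43.2

43.2


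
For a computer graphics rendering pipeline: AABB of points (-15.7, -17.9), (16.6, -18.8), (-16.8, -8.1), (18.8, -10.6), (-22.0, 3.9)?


x range: [-22, 18.8]
y range: [-18.8, 3.9]
Bounding box: (-22,-18.8) to (18.8,3.9)

(-22,-18.8) to (18.8,3.9)


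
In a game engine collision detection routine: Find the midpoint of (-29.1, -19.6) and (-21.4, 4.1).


M = (((-29.1)+(-21.4))/2, ((-19.6)+4.1)/2)
= (-25.25, -7.75)

(-25.25, -7.75)


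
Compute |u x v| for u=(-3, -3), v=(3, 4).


|u x v| = |(-3)*4 - (-3)*3|
= |(-12) - (-9)| = 3

3


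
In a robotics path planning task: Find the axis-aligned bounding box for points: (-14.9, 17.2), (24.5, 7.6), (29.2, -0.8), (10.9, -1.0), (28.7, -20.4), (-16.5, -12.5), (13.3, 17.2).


x range: [-16.5, 29.2]
y range: [-20.4, 17.2]
Bounding box: (-16.5,-20.4) to (29.2,17.2)

(-16.5,-20.4) to (29.2,17.2)


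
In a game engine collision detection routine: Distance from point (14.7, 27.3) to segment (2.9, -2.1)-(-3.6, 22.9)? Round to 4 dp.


Project P onto AB: t = 0.9866 (clamped to [0,1])
Closest point on segment: (-3.5128, 22.5647)
Distance: 18.8183

18.8183


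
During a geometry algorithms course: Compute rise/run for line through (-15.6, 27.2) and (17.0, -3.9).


slope = (y2-y1)/(x2-x1) = ((-3.9)-27.2)/(17-(-15.6)) = (-31.1)/32.6 = -0.954

-0.954


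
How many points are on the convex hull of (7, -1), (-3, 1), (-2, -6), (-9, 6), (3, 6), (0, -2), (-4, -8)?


Convex hull vertices (CCW): (-9, 6), (-4, -8), (7, -1), (3, 6)
Count = 4

4


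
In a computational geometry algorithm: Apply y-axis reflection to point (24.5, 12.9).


Reflection over y-axis: (x,y) -> (-x,y)
(24.5, 12.9) -> (-24.5, 12.9)

(-24.5, 12.9)


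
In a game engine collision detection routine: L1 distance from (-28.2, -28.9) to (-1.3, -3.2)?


|(-28.2)-(-1.3)| + |(-28.9)-(-3.2)| = 26.9 + 25.7 = 52.6

52.6


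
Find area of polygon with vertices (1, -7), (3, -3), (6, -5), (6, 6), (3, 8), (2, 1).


Shoelace sum: (1*(-3) - 3*(-7)) + (3*(-5) - 6*(-3)) + (6*6 - 6*(-5)) + (6*8 - 3*6) + (3*1 - 2*8) + (2*(-7) - 1*1)
= 89
Area = |89|/2 = 44.5

44.5


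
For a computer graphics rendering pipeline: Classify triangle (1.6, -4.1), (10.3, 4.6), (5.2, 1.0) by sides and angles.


Side lengths squared: AB^2=151.38, BC^2=38.97, CA^2=38.97
Sorted: [38.97, 38.97, 151.38]
By sides: Isosceles, By angles: Obtuse

Isosceles, Obtuse


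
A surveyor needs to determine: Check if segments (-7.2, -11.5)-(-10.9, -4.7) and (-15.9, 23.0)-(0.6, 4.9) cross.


Cross products: d1=-411.78, d2=-366.55, d3=-68.49, d4=-113.72
d1*d2 < 0 and d3*d4 < 0? no

No, they don't intersect


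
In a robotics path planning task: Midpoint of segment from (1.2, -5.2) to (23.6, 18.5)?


M = ((1.2+23.6)/2, ((-5.2)+18.5)/2)
= (12.4, 6.65)

(12.4, 6.65)


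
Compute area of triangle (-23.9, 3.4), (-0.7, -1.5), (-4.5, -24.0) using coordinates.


Area = |x_A(y_B-y_C) + x_B(y_C-y_A) + x_C(y_A-y_B)|/2
= |(-537.75) + 19.18 + (-22.05)|/2
= 540.62/2 = 270.31

270.31


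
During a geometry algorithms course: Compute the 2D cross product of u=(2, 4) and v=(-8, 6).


u x v = u_x*v_y - u_y*v_x = 2*6 - 4*(-8)
= 12 - (-32) = 44

44


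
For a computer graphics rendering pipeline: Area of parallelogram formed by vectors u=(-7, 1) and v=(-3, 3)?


|u x v| = |(-7)*3 - 1*(-3)|
= |(-21) - (-3)| = 18

18


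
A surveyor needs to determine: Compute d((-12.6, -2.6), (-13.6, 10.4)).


dx=-1, dy=13
d^2 = (-1)^2 + 13^2 = 170
d = sqrt(170) = 13.0384

13.0384


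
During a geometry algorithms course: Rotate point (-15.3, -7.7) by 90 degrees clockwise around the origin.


90° CW: (x,y) -> (y, -x)
(-15.3,-7.7) -> (-7.7, 15.3)

(-7.7, 15.3)


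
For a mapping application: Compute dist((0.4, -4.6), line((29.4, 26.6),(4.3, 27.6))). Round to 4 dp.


|cross product| = 812.12
|line direction| = sqrt(631.01) = 25.1199
Distance = 812.12/sqrt(631.01) = 32.3297

32.3297


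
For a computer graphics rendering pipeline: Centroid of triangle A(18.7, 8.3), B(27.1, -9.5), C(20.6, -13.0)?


Centroid = ((x_A+x_B+x_C)/3, (y_A+y_B+y_C)/3)
= ((18.7+27.1+20.6)/3, (8.3+(-9.5)+(-13))/3)
= (22.1333, -4.7333)

(22.1333, -4.7333)


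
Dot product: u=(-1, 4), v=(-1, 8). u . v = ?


u . v = u_x*v_x + u_y*v_y = (-1)*(-1) + 4*8
= 1 + 32 = 33

33


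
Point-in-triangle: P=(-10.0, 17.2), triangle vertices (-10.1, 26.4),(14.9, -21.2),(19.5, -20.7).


Cross products: AB x AP = -225.24, BC x BP = 189.09, CA x CP = 267.61
All same sign? no

No, outside


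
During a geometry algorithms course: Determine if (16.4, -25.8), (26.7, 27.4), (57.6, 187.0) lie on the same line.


Cross product: (26.7-16.4)*(187-(-25.8)) - (27.4-(-25.8))*(57.6-16.4)
= 0

Yes, collinear


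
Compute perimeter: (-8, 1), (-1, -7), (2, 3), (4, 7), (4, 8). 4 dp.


Sides: (-8, 1)->(-1, -7): sqrt(113) = 10.630146, (-1, -7)->(2, 3): sqrt(109) = 10.440307, (2, 3)->(4, 7): sqrt(20) = 4.472136, (4, 7)->(4, 8): sqrt(1) = 1, (4, 8)->(-8, 1): sqrt(193) = 13.892444
Sum = 40.435033
Perimeter = 40.435

40.435


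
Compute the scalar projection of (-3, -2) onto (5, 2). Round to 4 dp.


u.v = -19, |v| = sqrt(29) = 5.3852
Scalar projection = u.v / |v| = -19 / sqrt(29) = -3.5282

-3.5282


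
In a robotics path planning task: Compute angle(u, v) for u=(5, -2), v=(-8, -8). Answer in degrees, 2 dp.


u.v = -24, |u| = sqrt(29) = 5.3852, |v| = sqrt(128) = 11.3137
cos(theta) = u.v/(|u||v|) = -24/sqrt(3712) = -0.393919
theta = acos(-0.393919) = 113.2 degrees

113.2 degrees


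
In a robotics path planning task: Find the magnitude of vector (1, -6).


|u| = sqrt(1^2 + (-6)^2) = sqrt(37) = 6.0828

6.0828


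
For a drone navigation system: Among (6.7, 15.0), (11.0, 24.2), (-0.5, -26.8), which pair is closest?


d(P0,P1) = 10.1553, d(P0,P2) = 42.4156, d(P1,P2) = 52.2805
Closest: P0 and P1

Closest pair: (6.7, 15.0) and (11.0, 24.2), distance = 10.1553


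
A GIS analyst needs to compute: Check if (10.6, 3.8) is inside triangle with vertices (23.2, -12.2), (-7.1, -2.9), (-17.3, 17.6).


Cross products: AB x AP = -367.62, BC x BP = -431.19, CA x CP = 272.52
All same sign? no

No, outside


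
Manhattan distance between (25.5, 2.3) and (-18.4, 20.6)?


|25.5-(-18.4)| + |2.3-20.6| = 43.9 + 18.3 = 62.2

62.2


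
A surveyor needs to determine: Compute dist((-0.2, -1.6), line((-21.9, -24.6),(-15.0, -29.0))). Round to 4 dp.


|cross product| = 254.18
|line direction| = sqrt(66.97) = 8.1835
Distance = 254.18/sqrt(66.97) = 31.06

31.06


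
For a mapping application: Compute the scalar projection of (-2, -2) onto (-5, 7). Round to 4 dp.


u.v = -4, |v| = sqrt(74) = 8.6023
Scalar projection = u.v / |v| = -4 / sqrt(74) = -0.465

-0.465


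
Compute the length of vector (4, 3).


|u| = sqrt(4^2 + 3^2) = sqrt(25) = 5

5


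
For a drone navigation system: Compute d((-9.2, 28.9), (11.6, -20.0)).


dx=20.8, dy=-48.9
d^2 = 20.8^2 + (-48.9)^2 = 2823.85
d = sqrt(2823.85) = 53.1399

53.1399


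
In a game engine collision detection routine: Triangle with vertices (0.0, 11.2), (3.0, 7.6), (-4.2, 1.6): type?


Side lengths squared: AB^2=21.96, BC^2=87.84, CA^2=109.8
Sorted: [21.96, 87.84, 109.8]
By sides: Scalene, By angles: Right

Scalene, Right


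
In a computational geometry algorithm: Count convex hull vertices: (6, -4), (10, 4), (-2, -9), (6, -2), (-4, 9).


Convex hull vertices (CCW): (-4, 9), (-2, -9), (6, -4), (10, 4)
Count = 4

4


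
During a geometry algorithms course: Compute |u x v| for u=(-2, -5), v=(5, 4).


|u x v| = |(-2)*4 - (-5)*5|
= |(-8) - (-25)| = 17

17


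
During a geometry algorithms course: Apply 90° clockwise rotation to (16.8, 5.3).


90° CW: (x,y) -> (y, -x)
(16.8,5.3) -> (5.3, -16.8)

(5.3, -16.8)


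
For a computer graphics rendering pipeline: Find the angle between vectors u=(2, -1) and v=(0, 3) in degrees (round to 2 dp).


u.v = -3, |u| = sqrt(5) = 2.2361, |v| = sqrt(9) = 3
cos(theta) = u.v/(|u||v|) = -3/sqrt(45) = -0.447214
theta = acos(-0.447214) = 116.57 degrees

116.57 degrees


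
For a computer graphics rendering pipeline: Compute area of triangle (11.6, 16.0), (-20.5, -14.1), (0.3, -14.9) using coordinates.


Area = |x_A(y_B-y_C) + x_B(y_C-y_A) + x_C(y_A-y_B)|/2
= |9.28 + 633.45 + 9.03|/2
= 651.76/2 = 325.88

325.88


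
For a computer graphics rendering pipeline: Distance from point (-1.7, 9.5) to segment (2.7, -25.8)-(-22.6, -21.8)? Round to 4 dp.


Project P onto AB: t = 0.3849 (clamped to [0,1])
Closest point on segment: (-7.0376, -24.2605)
Distance: 34.1798

34.1798


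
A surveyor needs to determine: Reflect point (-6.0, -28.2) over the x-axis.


Reflection over x-axis: (x,y) -> (x,-y)
(-6, -28.2) -> (-6, 28.2)

(-6, 28.2)


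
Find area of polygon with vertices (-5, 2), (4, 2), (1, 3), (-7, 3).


Shoelace sum: ((-5)*2 - 4*2) + (4*3 - 1*2) + (1*3 - (-7)*3) + ((-7)*2 - (-5)*3)
= 17
Area = |17|/2 = 8.5

8.5


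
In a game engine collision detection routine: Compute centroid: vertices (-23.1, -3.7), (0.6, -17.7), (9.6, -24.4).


Centroid = ((x_A+x_B+x_C)/3, (y_A+y_B+y_C)/3)
= (((-23.1)+0.6+9.6)/3, ((-3.7)+(-17.7)+(-24.4))/3)
= (-4.3, -15.2667)

(-4.3, -15.2667)


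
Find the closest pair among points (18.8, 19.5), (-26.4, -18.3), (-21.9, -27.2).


d(P0,P1) = 58.9227, d(P0,P2) = 61.9466, d(P1,P2) = 9.973
Closest: P1 and P2

Closest pair: (-26.4, -18.3) and (-21.9, -27.2), distance = 9.973


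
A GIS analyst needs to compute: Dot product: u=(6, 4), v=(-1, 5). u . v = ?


u . v = u_x*v_x + u_y*v_y = 6*(-1) + 4*5
= (-6) + 20 = 14

14


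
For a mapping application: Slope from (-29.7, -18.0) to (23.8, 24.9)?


slope = (y2-y1)/(x2-x1) = (24.9-(-18))/(23.8-(-29.7)) = 42.9/53.5 = 0.8019

0.8019


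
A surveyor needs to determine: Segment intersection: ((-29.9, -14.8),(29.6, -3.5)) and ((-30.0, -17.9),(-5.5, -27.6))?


Cross products: d1=76.92, d2=930.92, d3=-183.32, d4=-1037.32
d1*d2 < 0 and d3*d4 < 0? no

No, they don't intersect


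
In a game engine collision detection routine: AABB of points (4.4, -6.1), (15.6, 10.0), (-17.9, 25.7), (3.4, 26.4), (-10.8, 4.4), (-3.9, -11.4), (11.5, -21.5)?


x range: [-17.9, 15.6]
y range: [-21.5, 26.4]
Bounding box: (-17.9,-21.5) to (15.6,26.4)

(-17.9,-21.5) to (15.6,26.4)


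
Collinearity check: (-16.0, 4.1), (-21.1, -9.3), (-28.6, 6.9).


Cross product: ((-21.1)-(-16))*(6.9-4.1) - ((-9.3)-4.1)*((-28.6)-(-16))
= -183.12

No, not collinear


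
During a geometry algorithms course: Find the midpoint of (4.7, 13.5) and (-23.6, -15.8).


M = ((4.7+(-23.6))/2, (13.5+(-15.8))/2)
= (-9.45, -1.15)

(-9.45, -1.15)


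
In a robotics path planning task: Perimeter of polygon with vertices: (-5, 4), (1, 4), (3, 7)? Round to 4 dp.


Sides: (-5, 4)->(1, 4): sqrt(36) = 6, (1, 4)->(3, 7): sqrt(13) = 3.605551, (3, 7)->(-5, 4): sqrt(73) = 8.544004
Sum = 18.149555
Perimeter = 18.1496

18.1496


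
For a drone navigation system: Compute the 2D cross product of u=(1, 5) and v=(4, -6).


u x v = u_x*v_y - u_y*v_x = 1*(-6) - 5*4
= (-6) - 20 = -26

-26


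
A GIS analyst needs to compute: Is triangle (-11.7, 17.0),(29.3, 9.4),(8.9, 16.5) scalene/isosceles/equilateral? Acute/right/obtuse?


Side lengths squared: AB^2=1738.76, BC^2=466.57, CA^2=424.61
Sorted: [424.61, 466.57, 1738.76]
By sides: Scalene, By angles: Obtuse

Scalene, Obtuse


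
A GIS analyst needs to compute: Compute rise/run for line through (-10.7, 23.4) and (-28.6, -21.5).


slope = (y2-y1)/(x2-x1) = ((-21.5)-23.4)/((-28.6)-(-10.7)) = (-44.9)/(-17.9) = 2.5084

2.5084


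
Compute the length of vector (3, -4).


|u| = sqrt(3^2 + (-4)^2) = sqrt(25) = 5

5


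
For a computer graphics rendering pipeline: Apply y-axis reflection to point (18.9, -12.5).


Reflection over y-axis: (x,y) -> (-x,y)
(18.9, -12.5) -> (-18.9, -12.5)

(-18.9, -12.5)


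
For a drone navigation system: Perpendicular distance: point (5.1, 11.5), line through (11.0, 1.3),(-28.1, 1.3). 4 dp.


|cross product| = 398.82
|line direction| = sqrt(1528.81) = 39.1
Distance = 398.82/sqrt(1528.81) = 10.2

10.2


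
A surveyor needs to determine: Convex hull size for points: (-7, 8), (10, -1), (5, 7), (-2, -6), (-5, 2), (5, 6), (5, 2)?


Convex hull vertices (CCW): (-7, 8), (-5, 2), (-2, -6), (10, -1), (5, 7)
Count = 5

5


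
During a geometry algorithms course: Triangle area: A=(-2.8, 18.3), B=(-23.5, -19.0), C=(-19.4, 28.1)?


Area = |x_A(y_B-y_C) + x_B(y_C-y_A) + x_C(y_A-y_B)|/2
= |131.88 + (-230.3) + (-723.62)|/2
= 822.04/2 = 411.02

411.02


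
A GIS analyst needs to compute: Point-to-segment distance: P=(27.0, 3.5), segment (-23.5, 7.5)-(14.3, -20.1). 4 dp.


Project P onto AB: t = 0.9218 (clamped to [0,1])
Closest point on segment: (11.3441, -17.9417)
Distance: 26.5491

26.5491


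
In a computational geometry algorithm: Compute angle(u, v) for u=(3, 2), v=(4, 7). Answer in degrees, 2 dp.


u.v = 26, |u| = sqrt(13) = 3.6056, |v| = sqrt(65) = 8.0623
cos(theta) = u.v/(|u||v|) = 26/sqrt(845) = 0.894427
theta = acos(0.894427) = 26.57 degrees

26.57 degrees


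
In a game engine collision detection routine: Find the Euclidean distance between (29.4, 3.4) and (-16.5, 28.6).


dx=-45.9, dy=25.2
d^2 = (-45.9)^2 + 25.2^2 = 2741.85
d = sqrt(2741.85) = 52.3627

52.3627


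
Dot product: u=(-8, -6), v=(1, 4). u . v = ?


u . v = u_x*v_x + u_y*v_y = (-8)*1 + (-6)*4
= (-8) + (-24) = -32

-32


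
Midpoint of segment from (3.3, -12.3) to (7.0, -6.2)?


M = ((3.3+7)/2, ((-12.3)+(-6.2))/2)
= (5.15, -9.25)

(5.15, -9.25)


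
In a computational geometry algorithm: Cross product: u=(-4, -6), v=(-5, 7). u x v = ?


u x v = u_x*v_y - u_y*v_x = (-4)*7 - (-6)*(-5)
= (-28) - 30 = -58

-58


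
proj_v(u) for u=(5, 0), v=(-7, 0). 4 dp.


u.v = -35, |v| = sqrt(49) = 7
Scalar projection = u.v / |v| = -35 / sqrt(49) = -5

-5


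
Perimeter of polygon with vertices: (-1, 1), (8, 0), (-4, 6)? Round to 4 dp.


Sides: (-1, 1)->(8, 0): sqrt(82) = 9.055385, (8, 0)->(-4, 6): sqrt(180) = 13.416408, (-4, 6)->(-1, 1): sqrt(34) = 5.830952
Sum = 28.302745
Perimeter = 28.3027

28.3027


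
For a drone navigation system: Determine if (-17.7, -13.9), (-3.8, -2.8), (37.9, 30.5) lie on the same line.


Cross product: ((-3.8)-(-17.7))*(30.5-(-13.9)) - ((-2.8)-(-13.9))*(37.9-(-17.7))
= 0

Yes, collinear


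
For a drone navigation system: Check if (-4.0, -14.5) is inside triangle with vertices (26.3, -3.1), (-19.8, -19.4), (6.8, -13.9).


Cross products: AB x AP = 31.65, BC x BP = 43.44, CA x CP = 104.94
All same sign? yes

Yes, inside


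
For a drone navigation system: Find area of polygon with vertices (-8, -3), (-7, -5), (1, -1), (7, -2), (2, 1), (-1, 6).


Shoelace sum: ((-8)*(-5) - (-7)*(-3)) + ((-7)*(-1) - 1*(-5)) + (1*(-2) - 7*(-1)) + (7*1 - 2*(-2)) + (2*6 - (-1)*1) + ((-1)*(-3) - (-8)*6)
= 111
Area = |111|/2 = 55.5

55.5


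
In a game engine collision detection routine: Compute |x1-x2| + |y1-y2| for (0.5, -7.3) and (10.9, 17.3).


|0.5-10.9| + |(-7.3)-17.3| = 10.4 + 24.6 = 35

35


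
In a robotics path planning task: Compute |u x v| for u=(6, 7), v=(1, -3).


|u x v| = |6*(-3) - 7*1|
= |(-18) - 7| = 25

25


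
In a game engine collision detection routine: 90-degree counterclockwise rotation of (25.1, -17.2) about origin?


90° CCW: (x,y) -> (-y, x)
(25.1,-17.2) -> (17.2, 25.1)

(17.2, 25.1)


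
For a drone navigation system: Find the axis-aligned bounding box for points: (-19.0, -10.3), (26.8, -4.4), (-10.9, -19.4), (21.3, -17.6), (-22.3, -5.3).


x range: [-22.3, 26.8]
y range: [-19.4, -4.4]
Bounding box: (-22.3,-19.4) to (26.8,-4.4)

(-22.3,-19.4) to (26.8,-4.4)


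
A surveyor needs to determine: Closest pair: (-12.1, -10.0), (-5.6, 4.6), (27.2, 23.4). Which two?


d(P0,P1) = 15.9816, d(P0,P2) = 51.5757, d(P1,P2) = 37.8058
Closest: P0 and P1

Closest pair: (-12.1, -10.0) and (-5.6, 4.6), distance = 15.9816


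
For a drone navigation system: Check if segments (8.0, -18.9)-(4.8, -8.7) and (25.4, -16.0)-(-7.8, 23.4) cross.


Cross products: d1=781.84, d2=569.28, d3=-186.76, d4=25.8
d1*d2 < 0 and d3*d4 < 0? no

No, they don't intersect


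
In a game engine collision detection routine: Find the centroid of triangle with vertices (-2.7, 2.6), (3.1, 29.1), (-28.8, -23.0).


Centroid = ((x_A+x_B+x_C)/3, (y_A+y_B+y_C)/3)
= (((-2.7)+3.1+(-28.8))/3, (2.6+29.1+(-23))/3)
= (-9.4667, 2.9)

(-9.4667, 2.9)


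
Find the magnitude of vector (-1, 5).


|u| = sqrt((-1)^2 + 5^2) = sqrt(26) = 5.099

5.099


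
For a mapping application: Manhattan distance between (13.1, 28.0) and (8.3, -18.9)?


|13.1-8.3| + |28-(-18.9)| = 4.8 + 46.9 = 51.7

51.7


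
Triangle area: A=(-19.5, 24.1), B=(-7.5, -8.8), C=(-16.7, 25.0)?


Area = |x_A(y_B-y_C) + x_B(y_C-y_A) + x_C(y_A-y_B)|/2
= |659.1 + (-6.75) + (-549.43)|/2
= 102.92/2 = 51.46

51.46


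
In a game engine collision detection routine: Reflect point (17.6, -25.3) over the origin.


Reflection over origin: (x,y) -> (-x,-y)
(17.6, -25.3) -> (-17.6, 25.3)

(-17.6, 25.3)


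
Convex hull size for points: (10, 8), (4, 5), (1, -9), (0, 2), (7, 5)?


Convex hull vertices (CCW): (0, 2), (1, -9), (10, 8), (4, 5)
Count = 4

4


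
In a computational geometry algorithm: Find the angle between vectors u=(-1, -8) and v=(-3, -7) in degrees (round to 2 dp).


u.v = 59, |u| = sqrt(65) = 8.0623, |v| = sqrt(58) = 7.6158
cos(theta) = u.v/(|u||v|) = 59/sqrt(3770) = 0.960907
theta = acos(0.960907) = 16.07 degrees

16.07 degrees


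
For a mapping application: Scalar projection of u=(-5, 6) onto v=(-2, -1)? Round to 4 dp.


u.v = 4, |v| = sqrt(5) = 2.2361
Scalar projection = u.v / |v| = 4 / sqrt(5) = 1.7889

1.7889


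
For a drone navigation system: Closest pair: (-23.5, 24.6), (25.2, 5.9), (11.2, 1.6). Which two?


d(P0,P1) = 52.1668, d(P0,P2) = 41.6304, d(P1,P2) = 14.6455
Closest: P1 and P2

Closest pair: (25.2, 5.9) and (11.2, 1.6), distance = 14.6455


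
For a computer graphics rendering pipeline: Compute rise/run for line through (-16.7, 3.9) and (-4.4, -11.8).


slope = (y2-y1)/(x2-x1) = ((-11.8)-3.9)/((-4.4)-(-16.7)) = (-15.7)/12.3 = -1.2764

-1.2764


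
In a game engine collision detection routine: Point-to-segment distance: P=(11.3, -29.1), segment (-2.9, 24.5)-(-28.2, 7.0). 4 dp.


Project P onto AB: t = 0.6116 (clamped to [0,1])
Closest point on segment: (-18.3724, 13.7978)
Distance: 52.16

52.16


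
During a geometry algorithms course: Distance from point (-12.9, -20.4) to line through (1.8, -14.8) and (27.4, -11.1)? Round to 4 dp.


|cross product| = 88.97
|line direction| = sqrt(669.05) = 25.866
Distance = 88.97/sqrt(669.05) = 3.4397

3.4397


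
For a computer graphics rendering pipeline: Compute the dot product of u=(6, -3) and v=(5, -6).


u . v = u_x*v_x + u_y*v_y = 6*5 + (-3)*(-6)
= 30 + 18 = 48

48


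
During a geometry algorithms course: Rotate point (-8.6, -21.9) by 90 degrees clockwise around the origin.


90° CW: (x,y) -> (y, -x)
(-8.6,-21.9) -> (-21.9, 8.6)

(-21.9, 8.6)


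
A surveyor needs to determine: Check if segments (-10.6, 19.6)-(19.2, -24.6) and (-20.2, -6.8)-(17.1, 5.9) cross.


Cross products: d1=862.8, d2=-1164.32, d3=-1211.04, d4=816.08
d1*d2 < 0 and d3*d4 < 0? yes

Yes, they intersect


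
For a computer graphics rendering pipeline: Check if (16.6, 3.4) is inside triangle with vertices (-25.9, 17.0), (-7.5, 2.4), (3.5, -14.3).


Cross products: AB x AP = 370.26, BC x BP = 413.47, CA x CP = -930.41
All same sign? no

No, outside


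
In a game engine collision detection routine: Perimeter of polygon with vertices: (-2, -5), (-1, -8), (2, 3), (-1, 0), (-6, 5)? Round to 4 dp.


Sides: (-2, -5)->(-1, -8): sqrt(10) = 3.162278, (-1, -8)->(2, 3): sqrt(130) = 11.401754, (2, 3)->(-1, 0): sqrt(18) = 4.242641, (-1, 0)->(-6, 5): sqrt(50) = 7.071068, (-6, 5)->(-2, -5): sqrt(116) = 10.77033
Sum = 36.648071
Perimeter = 36.6481

36.6481


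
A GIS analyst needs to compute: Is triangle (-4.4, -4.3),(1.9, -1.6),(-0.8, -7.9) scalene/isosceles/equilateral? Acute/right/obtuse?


Side lengths squared: AB^2=46.98, BC^2=46.98, CA^2=25.92
Sorted: [25.92, 46.98, 46.98]
By sides: Isosceles, By angles: Acute

Isosceles, Acute


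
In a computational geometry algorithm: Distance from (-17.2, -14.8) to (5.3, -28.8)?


dx=22.5, dy=-14
d^2 = 22.5^2 + (-14)^2 = 702.25
d = sqrt(702.25) = 26.5

26.5


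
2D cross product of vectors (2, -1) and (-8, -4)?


u x v = u_x*v_y - u_y*v_x = 2*(-4) - (-1)*(-8)
= (-8) - 8 = -16

-16


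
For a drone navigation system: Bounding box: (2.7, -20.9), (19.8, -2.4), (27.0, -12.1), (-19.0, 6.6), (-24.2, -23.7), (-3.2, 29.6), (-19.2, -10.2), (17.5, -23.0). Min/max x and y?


x range: [-24.2, 27]
y range: [-23.7, 29.6]
Bounding box: (-24.2,-23.7) to (27,29.6)

(-24.2,-23.7) to (27,29.6)


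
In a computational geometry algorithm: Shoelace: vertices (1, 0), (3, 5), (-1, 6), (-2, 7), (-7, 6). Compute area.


Shoelace sum: (1*5 - 3*0) + (3*6 - (-1)*5) + ((-1)*7 - (-2)*6) + ((-2)*6 - (-7)*7) + ((-7)*0 - 1*6)
= 64
Area = |64|/2 = 32

32


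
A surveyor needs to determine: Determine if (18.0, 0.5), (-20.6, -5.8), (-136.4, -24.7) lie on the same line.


Cross product: ((-20.6)-18)*((-24.7)-0.5) - ((-5.8)-0.5)*((-136.4)-18)
= 0

Yes, collinear


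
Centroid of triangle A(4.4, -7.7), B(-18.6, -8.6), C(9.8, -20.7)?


Centroid = ((x_A+x_B+x_C)/3, (y_A+y_B+y_C)/3)
= ((4.4+(-18.6)+9.8)/3, ((-7.7)+(-8.6)+(-20.7))/3)
= (-1.4667, -12.3333)

(-1.4667, -12.3333)


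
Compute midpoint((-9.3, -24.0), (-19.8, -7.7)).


M = (((-9.3)+(-19.8))/2, ((-24)+(-7.7))/2)
= (-14.55, -15.85)

(-14.55, -15.85)


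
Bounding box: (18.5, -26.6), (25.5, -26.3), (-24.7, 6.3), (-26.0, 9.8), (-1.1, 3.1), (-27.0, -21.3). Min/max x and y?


x range: [-27, 25.5]
y range: [-26.6, 9.8]
Bounding box: (-27,-26.6) to (25.5,9.8)

(-27,-26.6) to (25.5,9.8)


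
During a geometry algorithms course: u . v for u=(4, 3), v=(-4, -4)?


u . v = u_x*v_x + u_y*v_y = 4*(-4) + 3*(-4)
= (-16) + (-12) = -28

-28


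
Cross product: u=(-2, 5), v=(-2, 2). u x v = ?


u x v = u_x*v_y - u_y*v_x = (-2)*2 - 5*(-2)
= (-4) - (-10) = 6

6


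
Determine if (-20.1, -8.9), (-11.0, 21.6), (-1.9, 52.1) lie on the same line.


Cross product: ((-11)-(-20.1))*(52.1-(-8.9)) - (21.6-(-8.9))*((-1.9)-(-20.1))
= 0

Yes, collinear


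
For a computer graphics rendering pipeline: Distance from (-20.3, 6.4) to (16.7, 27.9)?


dx=37, dy=21.5
d^2 = 37^2 + 21.5^2 = 1831.25
d = sqrt(1831.25) = 42.7931

42.7931


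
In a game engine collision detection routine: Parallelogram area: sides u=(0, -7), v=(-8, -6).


|u x v| = |0*(-6) - (-7)*(-8)|
= |0 - 56| = 56

56
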